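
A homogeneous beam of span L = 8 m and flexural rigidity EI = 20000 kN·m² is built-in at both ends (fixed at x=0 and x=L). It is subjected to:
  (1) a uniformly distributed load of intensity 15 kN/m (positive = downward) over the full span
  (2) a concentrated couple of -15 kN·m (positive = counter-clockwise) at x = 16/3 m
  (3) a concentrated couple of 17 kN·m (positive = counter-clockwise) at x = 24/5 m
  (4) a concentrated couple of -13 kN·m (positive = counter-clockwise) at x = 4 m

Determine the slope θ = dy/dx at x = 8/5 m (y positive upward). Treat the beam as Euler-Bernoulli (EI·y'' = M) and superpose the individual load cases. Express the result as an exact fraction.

θ(8/5) = -9273/3125000 rad

Load 1 — uniform load w=15 kN/m over full span:
  θ_1 = -wx(L-x)(L-2x)/(12EI) = -15·(8/5)·(8-(8/5))·(8-2·(8/5))/(12·20000) = -48/15625 rad
Load 2 — applied couple M₀=-15 kN·m at a=16/3 m (b=L-a=8/3):
  θ_2 = (R_Ax²/2 - M_Ax)/EI  [x≤a] with R_A=-5/2, M_A=-5 = ((-5/2)·(8/5)²/2 - (-5)·(8/5))/20000 = 3/12500 rad
Load 3 — applied couple M₀=17 kN·m at a=24/5 m (b=L-a=16/5):
  θ_3 = (R_Ax²/2 - M_Ax)/EI  [x≤a] with R_A=153/50, M_A=136/25 = ((153/50)·(8/5)²/2 - (136/25)·(8/5))/20000 = -187/781250 rad
Load 4 — applied couple M₀=-13 kN·m at a=4 m (b=L-a=4):
  θ_4 = (R_Ax²/2 - M_Ax)/EI  [x≤a] with R_A=-39/16, M_A=-13/4 = ((-39/16)·(8/5)²/2 - (-13/4)·(8/5))/20000 = 13/125000 rad
Superposition: θ = Σ θ_i = -9273/3125000 rad ≈ -0.002967 rad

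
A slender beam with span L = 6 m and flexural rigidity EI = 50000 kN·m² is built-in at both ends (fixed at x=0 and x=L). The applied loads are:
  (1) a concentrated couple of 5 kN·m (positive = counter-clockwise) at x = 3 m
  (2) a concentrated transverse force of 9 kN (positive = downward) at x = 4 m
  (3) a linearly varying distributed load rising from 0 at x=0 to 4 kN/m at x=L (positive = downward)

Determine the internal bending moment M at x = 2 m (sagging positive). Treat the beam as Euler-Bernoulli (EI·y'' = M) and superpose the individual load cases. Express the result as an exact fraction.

Load 1 — applied couple M₀=5 kN·m at a=3 m (b=L-a=3):
  M_1 = R_Ax - M_A  [x≤a] with R_A=5/4, M_A=5/4 = (5/4)·2 - (5/4) = 5/4 kN·m
Load 2 — point force P=9 kN at a=4 m (b=L-a=2):
  M_2 = Pb²(3a+b)x/L³ - Pab²/L²  [x≤a] = 9·2²·(3·4+2)·2/6³ - 9·4·2²/6² = 2/3 kN·m
Load 3 — triangular load w₀=4 kN/m (0→w₀ over full span):
  M_3 = 3w₀Lx/20 - w₀L²/30 - w₀x³/(6L) = 3·4·6·2/20 - 4·6²/30 - 4·2³/(6·6) = 68/45 kN·m
Superposition: M = Σ M_i = 617/180 kN·m ≈ 3.427778 kN·m

M(2) = 617/180 kN·m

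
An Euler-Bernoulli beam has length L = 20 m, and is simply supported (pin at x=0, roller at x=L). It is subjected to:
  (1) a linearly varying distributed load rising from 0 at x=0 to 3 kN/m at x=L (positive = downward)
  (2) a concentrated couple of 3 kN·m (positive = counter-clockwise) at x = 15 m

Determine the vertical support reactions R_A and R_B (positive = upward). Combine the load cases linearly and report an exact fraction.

R_A = 203/20 kN, R_B = 397/20 kN

Load 1 — triangular load w₀=3 kN/m (0→w₀ over full span):
  R_A = w₀L/6 = 3·20/6 = 10 kN
  R_B = w₀L/3 = 3·20/3 = 20 kN
Load 2 — applied couple M₀=3 kN·m at a=15 m (b=L-a=5):
  R_A = M₀/L = 3/20 kN
  R_B = -M₀/L = -3/20 kN
Superposition: R_A = 203/20 kN, R_B = 397/20 kN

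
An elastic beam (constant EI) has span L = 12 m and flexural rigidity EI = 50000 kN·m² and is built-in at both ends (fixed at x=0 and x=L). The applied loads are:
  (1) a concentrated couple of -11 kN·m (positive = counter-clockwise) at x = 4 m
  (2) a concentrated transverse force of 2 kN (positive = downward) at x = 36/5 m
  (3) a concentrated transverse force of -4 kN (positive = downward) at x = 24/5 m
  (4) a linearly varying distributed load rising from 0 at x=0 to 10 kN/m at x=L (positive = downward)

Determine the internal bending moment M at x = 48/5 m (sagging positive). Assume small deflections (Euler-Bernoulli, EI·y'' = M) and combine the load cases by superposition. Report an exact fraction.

Load 1 — applied couple M₀=-11 kN·m at a=4 m (b=L-a=8):
  M_1 = R_Ax - M_A - M₀  [x>a] with R_A=-11/9, M_A=0 = (-11/9)·(48/5) - 0 - (-11) = -11/15 kN·m
Load 2 — point force P=2 kN at a=36/5 m (b=L-a=24/5):
  M_2 = Pa²(a+3b)(L-x)/L³ - Pa²b/L²  [x>a] = 2·(36/5)²·((36/5)+3·(24/5))·(12-(48/5))/12³ - 2·(36/5)²·(24/5)/12² = -216/625 kN·m
Load 3 — point force P=-4 kN at a=24/5 m (b=L-a=36/5):
  M_3 = Pa²(a+3b)(L-x)/L³ - Pa²b/L²  [x>a] = (-4)·(24/5)²·((24/5)+3·(36/5))·(12-(48/5))/12³ - (-4)·(24/5)²·(36/5)/12² = 768/625 kN·m
Load 4 — triangular load w₀=10 kN/m (0→w₀ over full span):
  M_4 = 3w₀Lx/20 - w₀L²/30 - w₀x³/(6L) = 3·10·12·(48/5)/20 - 10·12²/30 - 10·(48/5)³/(6·12) = 48/25 kN·m
Superposition: M = Σ M_i = 3881/1875 kN·m ≈ 2.069867 kN·m

M(48/5) = 3881/1875 kN·m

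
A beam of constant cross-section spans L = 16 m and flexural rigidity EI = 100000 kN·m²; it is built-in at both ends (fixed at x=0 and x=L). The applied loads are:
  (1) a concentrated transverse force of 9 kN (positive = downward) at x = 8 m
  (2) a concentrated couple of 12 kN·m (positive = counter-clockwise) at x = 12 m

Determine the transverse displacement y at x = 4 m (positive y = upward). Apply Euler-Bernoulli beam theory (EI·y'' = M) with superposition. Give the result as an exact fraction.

y(4) = -117/100000 m

Load 1 — point force P=9 kN at a=8 m (b=L-a=8):
  y_1 = -Pb²x²(3aL-(3a+b)x)/(6L³EI)  [x≤a] = -9·8²·4²·(3·8·16-(3·8+8)·4)/(6·16³·100000) = -3/3125 m
Load 2 — applied couple M₀=12 kN·m at a=12 m (b=L-a=4):
  y_2 = (R_Ax³/6 - M_Ax²/2)/EI  [x≤a] with R_A=27/32, M_A=15/4 = ((27/32)·4³/6 - (15/4)·4²/2)/100000 = -21/100000 m
Superposition: y = Σ y_i = -117/100000 m ≈ -0.001170 m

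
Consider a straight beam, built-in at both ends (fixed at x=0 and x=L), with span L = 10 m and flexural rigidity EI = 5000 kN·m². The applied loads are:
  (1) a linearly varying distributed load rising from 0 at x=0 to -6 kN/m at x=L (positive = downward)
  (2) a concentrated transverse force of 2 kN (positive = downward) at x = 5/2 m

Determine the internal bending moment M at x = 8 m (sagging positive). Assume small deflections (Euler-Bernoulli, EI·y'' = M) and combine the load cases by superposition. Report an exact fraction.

Load 1 — triangular load w₀=-6 kN/m (0→w₀ over full span):
  M_1 = 3w₀Lx/20 - w₀L²/30 - w₀x³/(6L) = 3·(-6)·10·8/20 - (-6)·10²/30 - (-6)·8³/(6·10) = -4/5 kN·m
Load 2 — point force P=2 kN at a=5/2 m (b=L-a=15/2):
  M_2 = Pa²(a+3b)(L-x)/L³ - Pa²b/L²  [x>a] = 2·(5/2)²·((5/2)+3·(15/2))·(10-8)/10³ - 2·(5/2)²·(15/2)/10² = -5/16 kN·m
Superposition: M = Σ M_i = -89/80 kN·m ≈ -1.112500 kN·m

M(8) = -89/80 kN·m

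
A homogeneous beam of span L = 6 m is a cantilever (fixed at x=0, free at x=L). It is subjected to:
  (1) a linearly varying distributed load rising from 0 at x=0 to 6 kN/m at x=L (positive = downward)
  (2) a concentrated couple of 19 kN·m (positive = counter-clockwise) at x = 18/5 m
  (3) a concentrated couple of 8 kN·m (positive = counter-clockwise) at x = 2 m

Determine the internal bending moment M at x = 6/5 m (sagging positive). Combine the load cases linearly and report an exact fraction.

Load 1 — triangular load w₀=6 kN/m (0→w₀ over full span):
  M_1 = w₀Lx/2 - w₀L²/3 - w₀x³/(6L) = 6·6·(6/5)/2 - 6·6²/3 - 6·(6/5)³/(6·6) = -6336/125 kN·m
Load 2 — applied couple M₀=19 kN·m at a=18/5 m (b=L-a=12/5):
  M_2 = M₀  [x≤a] = 19 = 19 kN·m
Load 3 — applied couple M₀=8 kN·m at a=2 m (b=L-a=4):
  M_3 = M₀  [x≤a] = 8 = 8 kN·m
Superposition: M = Σ M_i = -2961/125 kN·m ≈ -23.688000 kN·m

M(6/5) = -2961/125 kN·m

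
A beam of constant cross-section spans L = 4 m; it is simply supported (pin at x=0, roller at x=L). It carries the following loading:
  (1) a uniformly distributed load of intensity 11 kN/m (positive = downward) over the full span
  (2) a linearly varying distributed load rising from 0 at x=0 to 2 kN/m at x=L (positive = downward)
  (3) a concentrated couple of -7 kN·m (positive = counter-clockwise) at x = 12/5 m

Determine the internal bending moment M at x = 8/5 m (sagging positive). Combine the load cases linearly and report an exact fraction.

M(8/5) = 2514/125 kN·m

Load 1 — uniform load w=11 kN/m over full span:
  M_1 = wx(L-x)/2 = 11·(8/5)·(4-(8/5))/2 = 528/25 kN·m
Load 2 — triangular load w₀=2 kN/m (0→w₀ over full span):
  M_2 = w₀Lx/6 - w₀x³/(6L) = 2·4·(8/5)/6 - 2·(8/5)³/(6·4) = 224/125 kN·m
Load 3 — applied couple M₀=-7 kN·m at a=12/5 m (b=L-a=8/5):
  M_3 = M₀x/L  [x≤a] = (-7)·(8/5)/4 = -14/5 kN·m
Superposition: M = Σ M_i = 2514/125 kN·m ≈ 20.112000 kN·m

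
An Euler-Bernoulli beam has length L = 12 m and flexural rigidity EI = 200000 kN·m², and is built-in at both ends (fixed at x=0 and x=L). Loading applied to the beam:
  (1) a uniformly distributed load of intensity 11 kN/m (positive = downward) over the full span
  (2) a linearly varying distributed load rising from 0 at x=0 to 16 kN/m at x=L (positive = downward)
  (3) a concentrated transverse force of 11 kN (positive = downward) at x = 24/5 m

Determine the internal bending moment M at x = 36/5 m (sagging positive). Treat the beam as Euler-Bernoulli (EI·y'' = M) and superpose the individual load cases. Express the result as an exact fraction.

Load 1 — uniform load w=11 kN/m over full span:
  M_1 = wLx/2 - wL²/12 - wx²/2 = 11·12·(36/5)/2 - 11·12²/12 - 11·(36/5)²/2 = 1452/25 kN·m
Load 2 — triangular load w₀=16 kN/m (0→w₀ over full span):
  M_2 = 3w₀Lx/20 - w₀L²/30 - w₀x³/(6L) = 3·16·12·(36/5)/20 - 16·12²/30 - 16·(36/5)³/(6·12) = 5952/125 kN·m
Load 3 — point force P=11 kN at a=24/5 m (b=L-a=36/5):
  M_3 = Pa²(a+3b)(L-x)/L³ - Pa²b/L²  [x>a] = 11·(24/5)²·((24/5)+3·(36/5))·(12-(36/5))/12³ - 11·(24/5)²·(36/5)/12² = 3696/625 kN·m
Superposition: M = Σ M_i = 69756/625 kN·m ≈ 111.609600 kN·m

M(36/5) = 69756/625 kN·m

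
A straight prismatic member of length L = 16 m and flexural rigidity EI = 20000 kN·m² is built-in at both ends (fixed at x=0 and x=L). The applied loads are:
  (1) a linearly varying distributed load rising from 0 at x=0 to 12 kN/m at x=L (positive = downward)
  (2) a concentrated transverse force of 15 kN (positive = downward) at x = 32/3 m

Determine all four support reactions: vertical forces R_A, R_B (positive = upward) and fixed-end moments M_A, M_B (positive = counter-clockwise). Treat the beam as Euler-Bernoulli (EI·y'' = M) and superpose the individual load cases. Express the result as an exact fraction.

Load 1 — triangular load w₀=12 kN/m (0→w₀ over full span):
  R_A = 3w₀L/20 = 3·12·16/20 = 144/5 kN
  M_A = w₀L²/30 = 12·16²/30 = 512/5 kN·m
  R_B = 7w₀L/20 = 7·12·16/20 = 336/5 kN
  M_B = -w₀L²/20 = -12·16²/20 = -768/5 kN·m
Load 2 — point force P=15 kN at a=32/3 m (b=L-a=16/3):
  R_A = Pb²(3a+b)/L³ = 15·(16/3)²·(3·(32/3)+(16/3))/16³ = 35/9 kN
  M_A = Pab²/L² = 15·(32/3)·(16/3)²/16² = 160/9 kN·m
  R_B = Pa²(a+3b)/L³ = 15·(32/3)²·((32/3)+3·(16/3))/16³ = 100/9 kN
  M_B = -Pa²b/L² = -15·(32/3)²·(16/3)/16² = -320/9 kN·m
Superposition: R_A = 1471/45 kN, M_A = 5408/45 kN·m, R_B = 3524/45 kN, M_B = -8512/45 kN·m

R_A = 1471/45 kN, M_A = 5408/45 kN·m, R_B = 3524/45 kN, M_B = -8512/45 kN·m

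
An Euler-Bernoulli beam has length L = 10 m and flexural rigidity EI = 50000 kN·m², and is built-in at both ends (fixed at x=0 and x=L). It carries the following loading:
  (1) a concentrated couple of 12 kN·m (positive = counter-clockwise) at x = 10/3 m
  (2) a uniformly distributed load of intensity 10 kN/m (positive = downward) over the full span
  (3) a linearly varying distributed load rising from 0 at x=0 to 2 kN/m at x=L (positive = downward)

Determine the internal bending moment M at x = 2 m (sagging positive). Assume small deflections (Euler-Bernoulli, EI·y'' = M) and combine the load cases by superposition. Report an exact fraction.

M(2) = -16/15 kN·m

Load 1 — applied couple M₀=12 kN·m at a=10/3 m (b=L-a=20/3):
  M_1 = R_Ax - M_A  [x≤a] with R_A=8/5, M_A=0 = (8/5)·2 - 0 = 16/5 kN·m
Load 2 — uniform load w=10 kN/m over full span:
  M_2 = wLx/2 - wL²/12 - wx²/2 = 10·10·2/2 - 10·10²/12 - 10·2²/2 = -10/3 kN·m
Load 3 — triangular load w₀=2 kN/m (0→w₀ over full span):
  M_3 = 3w₀Lx/20 - w₀L²/30 - w₀x³/(6L) = 3·2·10·2/20 - 2·10²/30 - 2·2³/(6·10) = -14/15 kN·m
Superposition: M = Σ M_i = -16/15 kN·m ≈ -1.066667 kN·m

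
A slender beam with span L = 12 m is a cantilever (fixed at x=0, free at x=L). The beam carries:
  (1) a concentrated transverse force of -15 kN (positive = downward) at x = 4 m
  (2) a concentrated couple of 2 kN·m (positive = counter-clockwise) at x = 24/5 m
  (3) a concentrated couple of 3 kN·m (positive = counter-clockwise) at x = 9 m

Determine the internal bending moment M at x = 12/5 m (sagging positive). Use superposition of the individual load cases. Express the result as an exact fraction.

Load 1 — point force P=-15 kN at a=4 m (b=L-a=8):
  M_1 = -P(a-x)  [x≤a] = -(-15)·(4-(12/5)) = 24 kN·m
Load 2 — applied couple M₀=2 kN·m at a=24/5 m (b=L-a=36/5):
  M_2 = M₀  [x≤a] = 2 = 2 kN·m
Load 3 — applied couple M₀=3 kN·m at a=9 m (b=L-a=3):
  M_3 = M₀  [x≤a] = 3 = 3 kN·m
Superposition: M = Σ M_i = 29 kN·m ≈ 29.000000 kN·m

M(12/5) = 29 kN·m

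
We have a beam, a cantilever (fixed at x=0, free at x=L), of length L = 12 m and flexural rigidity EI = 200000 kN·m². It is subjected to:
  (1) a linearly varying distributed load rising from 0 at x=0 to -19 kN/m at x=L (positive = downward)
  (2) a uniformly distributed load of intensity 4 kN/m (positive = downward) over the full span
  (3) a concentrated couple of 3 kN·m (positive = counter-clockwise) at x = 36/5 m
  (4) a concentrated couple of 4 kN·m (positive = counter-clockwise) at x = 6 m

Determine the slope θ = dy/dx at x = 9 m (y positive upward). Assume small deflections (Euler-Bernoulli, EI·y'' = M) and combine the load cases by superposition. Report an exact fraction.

Load 1 — triangular load w₀=-19 kN/m (0→w₀ over full span):
  θ_1 = (w₀Lx²/4-w₀L²x/3-w₀x⁴/(24L))/EI = ((-19)·12·9²/4-(-19)·12²·9/3-(-19)·9⁴/(24·12))/200000 = 128763/6400000 rad
Load 2 — uniform load w=4 kN/m over full span:
  θ_2 = -wx(x²-3Lx+3L²)/(6EI) = -4·9·(9²-3·12·9+3·12²)/(6·200000) = -567/100000 rad
Load 3 — applied couple M₀=3 kN·m at a=36/5 m (b=L-a=24/5):
  θ_3 = M₀a/EI  [x>a] = 3·(36/5)/200000 = 27/250000 rad
Load 4 — applied couple M₀=4 kN·m at a=6 m (b=L-a=6):
  θ_4 = M₀a/EI  [x>a] = 4·6/200000 = 3/25000 rad
Superposition: θ = Σ θ_i = 469671/32000000 rad ≈ 0.014677 rad

θ(9) = 469671/32000000 rad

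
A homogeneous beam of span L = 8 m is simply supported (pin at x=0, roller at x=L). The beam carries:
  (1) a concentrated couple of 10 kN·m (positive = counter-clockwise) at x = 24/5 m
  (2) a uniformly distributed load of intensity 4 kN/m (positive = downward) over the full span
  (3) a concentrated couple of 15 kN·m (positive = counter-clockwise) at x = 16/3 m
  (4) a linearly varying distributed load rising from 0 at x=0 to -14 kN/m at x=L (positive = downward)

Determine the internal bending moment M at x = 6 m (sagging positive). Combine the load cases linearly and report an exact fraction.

M(6) = -125/4 kN·m

Load 1 — applied couple M₀=10 kN·m at a=24/5 m (b=L-a=16/5):
  M_1 = M₀x/L - M₀  [x>a] = 10·6/8 - 10 = -5/2 kN·m
Load 2 — uniform load w=4 kN/m over full span:
  M_2 = wx(L-x)/2 = 4·6·(8-6)/2 = 24 kN·m
Load 3 — applied couple M₀=15 kN·m at a=16/3 m (b=L-a=8/3):
  M_3 = M₀x/L - M₀  [x>a] = 15·6/8 - 15 = -15/4 kN·m
Load 4 — triangular load w₀=-14 kN/m (0→w₀ over full span):
  M_4 = w₀Lx/6 - w₀x³/(6L) = (-14)·8·6/6 - (-14)·6³/(6·8) = -49 kN·m
Superposition: M = Σ M_i = -125/4 kN·m ≈ -31.250000 kN·m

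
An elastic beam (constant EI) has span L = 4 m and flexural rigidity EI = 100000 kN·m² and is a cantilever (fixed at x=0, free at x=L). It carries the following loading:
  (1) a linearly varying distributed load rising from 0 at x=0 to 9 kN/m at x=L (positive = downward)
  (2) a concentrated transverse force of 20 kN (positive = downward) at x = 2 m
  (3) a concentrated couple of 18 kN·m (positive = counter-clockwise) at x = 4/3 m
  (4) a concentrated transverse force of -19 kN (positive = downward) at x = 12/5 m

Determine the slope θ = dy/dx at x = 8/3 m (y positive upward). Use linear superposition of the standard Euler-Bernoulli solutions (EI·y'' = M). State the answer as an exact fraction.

Load 1 — triangular load w₀=9 kN/m (0→w₀ over full span):
  θ_1 = (w₀Lx²/4-w₀L²x/3-w₀x⁴/(24L))/EI = (9·4·(8/3)²/4-9·4²·(8/3)/3-9·(8/3)⁴/(24·4))/100000 = -58/84375 rad
Load 2 — point force P=20 kN at a=2 m (b=L-a=2):
  θ_2 = -Pa²/(2EI)  [x>a] = -20·2²/(2·100000) = -1/2500 rad
Load 3 — applied couple M₀=18 kN·m at a=4/3 m (b=L-a=8/3):
  θ_3 = M₀a/EI  [x>a] = 18·(4/3)/100000 = 3/12500 rad
Load 4 — point force P=-19 kN at a=12/5 m (b=L-a=8/5):
  θ_4 = -Pa²/(2EI)  [x>a] = -(-19)·(12/5)²/(2·100000) = 171/312500 rad
Superposition: θ = Σ θ_i = -2533/8437500 rad ≈ -0.000300 rad

θ(8/3) = -2533/8437500 rad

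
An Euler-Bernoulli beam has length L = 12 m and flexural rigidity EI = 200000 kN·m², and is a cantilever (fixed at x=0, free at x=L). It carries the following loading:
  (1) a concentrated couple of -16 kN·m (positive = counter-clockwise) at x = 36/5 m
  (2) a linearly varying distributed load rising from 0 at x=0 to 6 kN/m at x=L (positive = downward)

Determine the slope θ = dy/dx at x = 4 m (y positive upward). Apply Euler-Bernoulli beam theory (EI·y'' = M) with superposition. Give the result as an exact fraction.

Load 1 — applied couple M₀=-16 kN·m at a=36/5 m (b=L-a=24/5):
  θ_1 = M₀x/EI  [x≤a] = (-16)·4/200000 = -1/3125 rad
Load 2 — triangular load w₀=6 kN/m (0→w₀ over full span):
  θ_2 = (w₀Lx²/4-w₀L²x/3-w₀x⁴/(24L))/EI = (6·12·4²/4-6·12²·4/3-6·4⁴/(24·12))/200000 = -163/37500 rad
Superposition: θ = Σ θ_i = -7/1500 rad ≈ -0.004667 rad

θ(4) = -7/1500 rad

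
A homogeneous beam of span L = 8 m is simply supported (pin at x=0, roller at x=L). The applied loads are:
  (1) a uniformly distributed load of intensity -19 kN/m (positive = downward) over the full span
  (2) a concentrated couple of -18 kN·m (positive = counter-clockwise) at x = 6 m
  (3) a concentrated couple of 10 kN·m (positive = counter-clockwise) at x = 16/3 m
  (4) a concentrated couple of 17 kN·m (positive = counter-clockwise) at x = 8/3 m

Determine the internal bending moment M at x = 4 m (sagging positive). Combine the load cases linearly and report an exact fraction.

M(4) = -329/2 kN·m

Load 1 — uniform load w=-19 kN/m over full span:
  M_1 = wx(L-x)/2 = (-19)·4·(8-4)/2 = -152 kN·m
Load 2 — applied couple M₀=-18 kN·m at a=6 m (b=L-a=2):
  M_2 = M₀x/L  [x≤a] = (-18)·4/8 = -9 kN·m
Load 3 — applied couple M₀=10 kN·m at a=16/3 m (b=L-a=8/3):
  M_3 = M₀x/L  [x≤a] = 10·4/8 = 5 kN·m
Load 4 — applied couple M₀=17 kN·m at a=8/3 m (b=L-a=16/3):
  M_4 = M₀x/L - M₀  [x>a] = 17·4/8 - 17 = -17/2 kN·m
Superposition: M = Σ M_i = -329/2 kN·m ≈ -164.500000 kN·m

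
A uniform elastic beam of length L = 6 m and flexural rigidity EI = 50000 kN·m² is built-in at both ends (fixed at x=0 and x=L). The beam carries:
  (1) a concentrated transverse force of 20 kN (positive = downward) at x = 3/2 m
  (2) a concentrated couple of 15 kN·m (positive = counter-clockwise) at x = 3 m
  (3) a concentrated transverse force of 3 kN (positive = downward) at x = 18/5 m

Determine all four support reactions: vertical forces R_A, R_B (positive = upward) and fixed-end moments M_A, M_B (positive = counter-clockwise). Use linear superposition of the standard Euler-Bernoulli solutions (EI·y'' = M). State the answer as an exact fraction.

R_A = 21681/1000 kN, M_A = 22353/1000 kN·m, R_B = 1319/1000 kN, M_B = -4467/1000 kN·m

Load 1 — point force P=20 kN at a=3/2 m (b=L-a=9/2):
  R_A = Pb²(3a+b)/L³ = 20·(9/2)²·(3·(3/2)+(9/2))/6³ = 135/8 kN
  M_A = Pab²/L² = 20·(3/2)·(9/2)²/6² = 135/8 kN·m
  R_B = Pa²(a+3b)/L³ = 20·(3/2)²·((3/2)+3·(9/2))/6³ = 25/8 kN
  M_B = -Pa²b/L² = -20·(3/2)²·(9/2)/6² = -45/8 kN·m
Load 2 — applied couple M₀=15 kN·m at a=3 m (b=L-a=3):
  R_A = 6M₀ab/L³ = 6·15·3·3/6³ = 15/4 kN
  M_A = M₀b(2a-b)/L² = 15·3·(2·3-3)/6² = 15/4 kN·m
  R_B = -6M₀ab/L³ = -6·15·3·3/6³ = -15/4 kN
  M_B = M₀a(2b-a)/L² = 15·3·(2·3-3)/6² = 15/4 kN·m
Load 3 — point force P=3 kN at a=18/5 m (b=L-a=12/5):
  R_A = Pb²(3a+b)/L³ = 3·(12/5)²·(3·(18/5)+(12/5))/6³ = 132/125 kN
  M_A = Pab²/L² = 3·(18/5)·(12/5)²/6² = 216/125 kN·m
  R_B = Pa²(a+3b)/L³ = 3·(18/5)²·((18/5)+3·(12/5))/6³ = 243/125 kN
  M_B = -Pa²b/L² = -3·(18/5)²·(12/5)/6² = -324/125 kN·m
Superposition: R_A = 21681/1000 kN, M_A = 22353/1000 kN·m, R_B = 1319/1000 kN, M_B = -4467/1000 kN·m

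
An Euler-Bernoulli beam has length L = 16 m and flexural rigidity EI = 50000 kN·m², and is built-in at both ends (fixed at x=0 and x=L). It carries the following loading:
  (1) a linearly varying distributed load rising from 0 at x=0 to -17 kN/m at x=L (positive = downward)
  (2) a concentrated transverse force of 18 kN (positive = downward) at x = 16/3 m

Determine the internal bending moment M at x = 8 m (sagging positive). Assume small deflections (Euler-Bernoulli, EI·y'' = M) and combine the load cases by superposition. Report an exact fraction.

M(8) = -224/3 kN·m

Load 1 — triangular load w₀=-17 kN/m (0→w₀ over full span):
  M_1 = 3w₀Lx/20 - w₀L²/30 - w₀x³/(6L) = 3·(-17)·16·8/20 - (-17)·16²/30 - (-17)·8³/(6·16) = -272/3 kN·m
Load 2 — point force P=18 kN at a=16/3 m (b=L-a=32/3):
  M_2 = Pa²(a+3b)(L-x)/L³ - Pa²b/L²  [x>a] = 18·(16/3)²·((16/3)+3·(32/3))·(16-8)/16³ - 18·(16/3)²·(32/3)/16² = 16 kN·m
Superposition: M = Σ M_i = -224/3 kN·m ≈ -74.666667 kN·m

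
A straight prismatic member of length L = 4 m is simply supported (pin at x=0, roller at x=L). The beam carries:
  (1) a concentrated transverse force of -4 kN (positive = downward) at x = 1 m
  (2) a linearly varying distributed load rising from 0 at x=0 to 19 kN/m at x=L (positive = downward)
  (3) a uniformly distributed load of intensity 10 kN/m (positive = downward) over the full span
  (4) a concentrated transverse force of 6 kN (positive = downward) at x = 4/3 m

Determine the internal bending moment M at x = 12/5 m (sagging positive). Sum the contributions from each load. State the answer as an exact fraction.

M(12/5) = 5032/125 kN·m

Load 1 — point force P=-4 kN at a=1 m (b=L-a=3):
  M_1 = Pa(L-x)/L  [x>a] = (-4)·1·(4-(12/5))/4 = -8/5 kN·m
Load 2 — triangular load w₀=19 kN/m (0→w₀ over full span):
  M_2 = w₀Lx/6 - w₀x³/(6L) = 19·4·(12/5)/6 - 19·(12/5)³/(6·4) = 2432/125 kN·m
Load 3 — uniform load w=10 kN/m over full span:
  M_3 = wx(L-x)/2 = 10·(12/5)·(4-(12/5))/2 = 96/5 kN·m
Load 4 — point force P=6 kN at a=4/3 m (b=L-a=8/3):
  M_4 = Pa(L-x)/L  [x>a] = 6·(4/3)·(4-(12/5))/4 = 16/5 kN·m
Superposition: M = Σ M_i = 5032/125 kN·m ≈ 40.256000 kN·m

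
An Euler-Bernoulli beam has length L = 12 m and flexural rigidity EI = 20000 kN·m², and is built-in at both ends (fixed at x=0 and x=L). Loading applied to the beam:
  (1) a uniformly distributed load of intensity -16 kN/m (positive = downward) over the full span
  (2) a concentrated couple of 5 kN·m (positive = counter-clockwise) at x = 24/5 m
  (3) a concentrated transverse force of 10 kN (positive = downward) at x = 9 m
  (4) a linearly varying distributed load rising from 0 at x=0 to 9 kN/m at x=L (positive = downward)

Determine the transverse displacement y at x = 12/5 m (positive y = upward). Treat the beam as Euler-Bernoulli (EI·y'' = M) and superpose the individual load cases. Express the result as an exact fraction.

y(12/5) = 3958749/312500000 m

Load 1 — uniform load w=-16 kN/m over full span:
  y_1 = -wx²(L-x)²/(24EI) = -(-16)·(12/5)²·(12-(12/5))²/(24·20000) = 6912/390625 m
Load 2 — applied couple M₀=5 kN·m at a=24/5 m (b=L-a=36/5):
  y_2 = (R_Ax³/6 - M_Ax²/2)/EI  [x≤a] with R_A=3/5, M_A=3/5 = ((3/5)·(12/5)³/6 - (3/5)·(12/5)²/2)/20000 = -27/1562500 m
Load 3 — point force P=10 kN at a=9 m (b=L-a=3):
  y_3 = -Pb²x²(3aL-(3a+b)x)/(6L³EI)  [x≤a] = -10·3²·(12/5)²·(3·9·12-(3·9+3)·(12/5))/(6·12³·20000) = -63/100000 m
Load 4 — triangular load w₀=9 kN/m (0→w₀ over full span):
  y_4 = -w₀x²(L-x)²(x+2L)/(120LEI) = -9·(12/5)²·(12-(12/5))²·((12/5)+2·12)/(120·12·20000) = -42768/9765625 m
Superposition: y = Σ y_i = 3958749/312500000 m ≈ 0.012668 m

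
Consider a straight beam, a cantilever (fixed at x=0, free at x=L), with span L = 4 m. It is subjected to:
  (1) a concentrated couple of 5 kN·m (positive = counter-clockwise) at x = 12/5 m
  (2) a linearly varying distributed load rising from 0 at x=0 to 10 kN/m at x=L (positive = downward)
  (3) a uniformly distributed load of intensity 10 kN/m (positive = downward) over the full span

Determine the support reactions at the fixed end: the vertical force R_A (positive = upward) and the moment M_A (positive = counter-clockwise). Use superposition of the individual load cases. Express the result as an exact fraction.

R_A = 60 kN, M_A = 385/3 kN·m

Load 1 — applied couple M₀=5 kN·m at a=12/5 m (b=L-a=8/5):
  R_A = 0 kN
  M_A = -M₀ = -5 kN·m
Load 2 — triangular load w₀=10 kN/m (0→w₀ over full span):
  R_A = w₀L/2 = 10·4/2 = 20 kN
  M_A = w₀L²/3 = 10·4²/3 = 160/3 kN·m
Load 3 — uniform load w=10 kN/m over full span:
  R_A = wL = 10·4 = 40 kN
  M_A = wL²/2 = 10·4²/2 = 80 kN·m
Superposition: R_A = 60 kN, M_A = 385/3 kN·m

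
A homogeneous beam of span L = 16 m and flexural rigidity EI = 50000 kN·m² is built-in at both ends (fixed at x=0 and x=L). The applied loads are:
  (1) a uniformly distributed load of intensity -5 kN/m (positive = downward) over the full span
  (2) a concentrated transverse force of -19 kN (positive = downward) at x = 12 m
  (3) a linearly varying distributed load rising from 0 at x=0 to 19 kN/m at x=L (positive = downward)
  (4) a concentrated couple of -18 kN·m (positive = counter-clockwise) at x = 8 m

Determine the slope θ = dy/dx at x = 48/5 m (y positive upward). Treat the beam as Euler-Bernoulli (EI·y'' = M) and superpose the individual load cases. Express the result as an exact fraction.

θ(48/5) = 1439/1953125 rad

Load 1 — uniform load w=-5 kN/m over full span:
  θ_1 = -wx(L-x)(L-2x)/(12EI) = -(-5)·(48/5)·(16-(48/5))·(16-2·(48/5))/(12·50000) = -128/78125 rad
Load 2 — point force P=-19 kN at a=12 m (b=L-a=4):
  θ_2 = -Pb²x(2aL-(3a+b)x)/(2L³EI)  [x≤a] = -(-19)·4²·(48/5)·(2·12·16-(3·12+4)·(48/5))/(2·16³·50000) = 0 rad
Load 3 — triangular load w₀=19 kN/m (0→w₀ over full span):
  θ_3 = -w₀(2x(L-x)(L-2x)(x+2L)+x²(L-x)²)/(120LEI) = -19·(2·(48/5)·(16-(48/5))·(16-2·(48/5))·((48/5)+2·16)+(48/5)²·(16-(48/5))²)/(120·16·50000) = 4864/1953125 rad
Load 4 — applied couple M₀=-18 kN·m at a=8 m (b=L-a=8):
  θ_4 = (R_Ax²/2 - M_Ax - M₀(x-a))/EI  [x>a] with R_A=-27/16, M_A=-9/2 = ((-27/16)·(48/5)²/2 - (-9/2)·(48/5) - (-18)·((48/5)-8))/50000 = -9/78125 rad
Superposition: θ = Σ θ_i = 1439/1953125 rad ≈ 0.000737 rad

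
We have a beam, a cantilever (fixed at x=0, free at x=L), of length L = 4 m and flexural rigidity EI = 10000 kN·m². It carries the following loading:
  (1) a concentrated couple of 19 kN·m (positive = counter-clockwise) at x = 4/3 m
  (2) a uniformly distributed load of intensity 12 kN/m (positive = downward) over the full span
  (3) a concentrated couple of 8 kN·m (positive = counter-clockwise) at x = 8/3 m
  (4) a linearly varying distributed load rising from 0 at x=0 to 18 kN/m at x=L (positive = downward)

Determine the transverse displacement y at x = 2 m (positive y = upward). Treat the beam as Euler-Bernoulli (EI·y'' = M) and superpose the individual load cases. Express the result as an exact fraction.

y(2) = -5207/225000 m

Load 1 — applied couple M₀=19 kN·m at a=4/3 m (b=L-a=8/3):
  y_1 = M₀a(2x-a)/(2EI)  [x>a] = 19·(4/3)·(2·2-(4/3))/(2·10000) = 19/5625 m
Load 2 — uniform load w=12 kN/m over full span:
  y_2 = -wx²(x²-4Lx+6L²)/(24EI) = -12·2²·(2²-4·4·2+6·4²)/(24·10000) = -17/1250 m
Load 3 — applied couple M₀=8 kN·m at a=8/3 m (b=L-a=4/3):
  y_3 = M₀x²/(2EI)  [x≤a] = 8·2²/(2·10000) = 1/625 m
Load 4 — triangular load w₀=18 kN/m (0→w₀ over full span):
  y_4 = (w₀Lx³/12-w₀L²x²/6-w₀x⁵/(120L))/EI = (18·4·2³/12-18·4²·2²/6-18·2⁵/(120·4))/10000 = -363/25000 m
Superposition: y = Σ y_i = -5207/225000 m ≈ -0.023142 m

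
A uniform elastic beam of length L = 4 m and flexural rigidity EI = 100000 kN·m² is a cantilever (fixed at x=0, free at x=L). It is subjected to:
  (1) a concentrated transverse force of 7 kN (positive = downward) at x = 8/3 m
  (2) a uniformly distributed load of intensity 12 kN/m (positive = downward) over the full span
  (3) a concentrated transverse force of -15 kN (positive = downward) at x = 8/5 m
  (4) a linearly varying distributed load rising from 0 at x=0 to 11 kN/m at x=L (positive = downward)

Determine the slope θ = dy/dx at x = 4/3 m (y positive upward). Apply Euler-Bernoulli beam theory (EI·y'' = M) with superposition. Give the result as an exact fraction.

θ(4/3) = -4529/3037500 rad

Load 1 — point force P=7 kN at a=8/3 m (b=L-a=4/3):
  θ_1 = -Px(2a-x)/(2EI)  [x≤a] = -7·(4/3)·(2·(8/3)-(4/3))/(2·100000) = -7/37500 rad
Load 2 — uniform load w=12 kN/m over full span:
  θ_2 = -wx(x²-3Lx+3L²)/(6EI) = -12·(4/3)·((4/3)²-3·4·(4/3)+3·4²)/(6·100000) = -76/84375 rad
Load 3 — point force P=-15 kN at a=8/5 m (b=L-a=12/5):
  θ_3 = -Px(2a-x)/(2EI)  [x≤a] = -(-15)·(4/3)·(2·(8/5)-(4/3))/(2·100000) = 7/37500 rad
Load 4 — triangular load w₀=11 kN/m (0→w₀ over full span):
  θ_4 = (w₀Lx²/4-w₀L²x/3-w₀x⁴/(24L))/EI = (11·4·(4/3)²/4-11·4²·(4/3)/3-11·(4/3)⁴/(24·4))/100000 = -1793/3037500 rad
Superposition: θ = Σ θ_i = -4529/3037500 rad ≈ -0.001491 rad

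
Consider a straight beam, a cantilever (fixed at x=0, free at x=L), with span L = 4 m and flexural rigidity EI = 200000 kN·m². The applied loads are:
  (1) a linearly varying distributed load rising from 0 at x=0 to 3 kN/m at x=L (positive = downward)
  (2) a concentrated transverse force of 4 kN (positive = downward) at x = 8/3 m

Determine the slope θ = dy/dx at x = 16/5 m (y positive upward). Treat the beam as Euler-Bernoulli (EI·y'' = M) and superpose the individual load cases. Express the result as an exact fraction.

Load 1 — triangular load w₀=3 kN/m (0→w₀ over full span):
  θ_1 = (w₀Lx²/4-w₀L²x/3-w₀x⁴/(24L))/EI = (3·4·(16/5)²/4-3·4²·(16/5)/3-3·(16/5)⁴/(24·4))/200000 = -232/1953125 rad
Load 2 — point force P=4 kN at a=8/3 m (b=L-a=4/3):
  θ_2 = -Pa²/(2EI)  [x>a] = -4·(8/3)²/(2·200000) = -2/28125 rad
Superposition: θ = Σ θ_i = -3338/17578125 rad ≈ -0.000190 rad

θ(16/5) = -3338/17578125 rad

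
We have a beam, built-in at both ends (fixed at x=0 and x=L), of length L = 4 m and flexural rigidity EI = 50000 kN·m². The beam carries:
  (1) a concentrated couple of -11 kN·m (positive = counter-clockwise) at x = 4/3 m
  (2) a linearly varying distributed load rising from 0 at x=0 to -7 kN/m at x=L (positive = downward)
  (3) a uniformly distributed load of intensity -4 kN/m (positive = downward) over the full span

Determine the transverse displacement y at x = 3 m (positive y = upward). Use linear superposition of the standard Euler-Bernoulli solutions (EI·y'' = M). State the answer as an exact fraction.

y(3) = 2479/72000000 m

Load 1 — applied couple M₀=-11 kN·m at a=4/3 m (b=L-a=8/3):
  y_1 = (R_Ax³/6 - M_Ax²/2 - M₀(x-a)²/2)/EI  [x>a] with R_A=-11/3, M_A=0 = ((-11/3)·3³/6 - 0·3²/2 - (-11)·(3-(4/3))²/2)/50000 = -11/450000 m
Load 2 — triangular load w₀=-7 kN/m (0→w₀ over full span):
  y_2 = -w₀x²(L-x)²(x+2L)/(120LEI) = -(-7)·3²·(4-3)²·(3+2·4)/(120·4·50000) = 231/8000000 m
Load 3 — uniform load w=-4 kN/m over full span:
  y_3 = -wx²(L-x)²/(24EI) = -(-4)·3²·(4-3)²/(24·50000) = 3/100000 m
Superposition: y = Σ y_i = 2479/72000000 m ≈ 0.000034 m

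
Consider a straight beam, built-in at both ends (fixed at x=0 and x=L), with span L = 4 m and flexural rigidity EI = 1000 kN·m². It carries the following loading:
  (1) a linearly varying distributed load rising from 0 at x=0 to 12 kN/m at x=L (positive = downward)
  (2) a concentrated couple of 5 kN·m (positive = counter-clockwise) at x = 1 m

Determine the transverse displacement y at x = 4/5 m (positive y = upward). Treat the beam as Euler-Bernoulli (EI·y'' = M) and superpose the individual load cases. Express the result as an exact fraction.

Load 1 — triangular load w₀=12 kN/m (0→w₀ over full span):
  y_1 = -w₀x²(L-x)²(x+2L)/(120LEI) = -12·(4/5)²·(4-(4/5))²·((4/5)+2·4)/(120·4·1000) = -2816/1953125 m
Load 2 — applied couple M₀=5 kN·m at a=1 m (b=L-a=3):
  y_2 = (R_Ax³/6 - M_Ax²/2)/EI  [x≤a] with R_A=45/32, M_A=-15/16 = ((45/32)·(4/5)³/6 - (-15/16)·(4/5)²/2)/1000 = 21/50000 m
Superposition: y = Σ y_i = -31931/31250000 m ≈ -0.001022 m

y(4/5) = -31931/31250000 m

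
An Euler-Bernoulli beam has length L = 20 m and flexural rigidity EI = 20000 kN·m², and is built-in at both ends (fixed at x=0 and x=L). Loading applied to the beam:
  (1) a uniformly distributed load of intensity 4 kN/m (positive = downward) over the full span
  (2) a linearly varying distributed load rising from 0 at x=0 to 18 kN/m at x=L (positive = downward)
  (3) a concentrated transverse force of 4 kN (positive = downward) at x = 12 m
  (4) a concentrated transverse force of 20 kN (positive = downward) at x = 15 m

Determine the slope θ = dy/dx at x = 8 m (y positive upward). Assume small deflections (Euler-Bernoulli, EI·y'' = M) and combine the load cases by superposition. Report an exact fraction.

θ(8) = -33749/1250000 rad

Load 1 — uniform load w=4 kN/m over full span:
  θ_1 = -wx(L-x)(L-2x)/(12EI) = -4·8·(20-8)·(20-2·8)/(12·20000) = -4/625 rad
Load 2 — triangular load w₀=18 kN/m (0→w₀ over full span):
  θ_2 = -w₀(2x(L-x)(L-2x)(x+2L)+x²(L-x)²)/(120LEI) = -18·(2·8·(20-8)·(20-2·8)·(8+2·20)+8²·(20-8)²)/(120·20·20000) = -54/3125 rad
Load 3 — point force P=4 kN at a=12 m (b=L-a=8):
  θ_3 = -Pb²x(2aL-(3a+b)x)/(2L³EI)  [x≤a] = -4·8²·8·(2·12·20-(3·12+8)·8)/(2·20³·20000) = -64/78125 rad
Load 4 — point force P=20 kN at a=15 m (b=L-a=5):
  θ_4 = -Pb²x(2aL-(3a+b)x)/(2L³EI)  [x≤a] = -20·5²·8·(2·15·20-(3·15+5)·8)/(2·20³·20000) = -1/400 rad
Superposition: θ = Σ θ_i = -33749/1250000 rad ≈ -0.026999 rad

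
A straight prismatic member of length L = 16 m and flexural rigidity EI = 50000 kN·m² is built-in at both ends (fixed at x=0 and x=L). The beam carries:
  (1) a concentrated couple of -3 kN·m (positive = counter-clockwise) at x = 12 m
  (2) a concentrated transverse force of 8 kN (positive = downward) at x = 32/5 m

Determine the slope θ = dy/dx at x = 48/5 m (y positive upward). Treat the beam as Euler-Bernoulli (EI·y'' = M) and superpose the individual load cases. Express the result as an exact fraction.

Load 1 — applied couple M₀=-3 kN·m at a=12 m (b=L-a=4):
  θ_1 = (R_Ax²/2 - M_Ax)/EI  [x≤a] with R_A=-27/128, M_A=-15/16 = ((-27/128)·(48/5)²/2 - (-15/16)·(48/5))/50000 = -9/625000 rad
Load 2 — point force P=8 kN at a=32/5 m (b=L-a=48/5):
  θ_2 = Pa²(L-x)(2bL-(3b+a)(L-x))/(2L³EI)  [x>a] = 8·(32/5)²·(16-(48/5))·(2·(48/5)·16-(3·(48/5)+(32/5))·(16-(48/5)))/(2·16³·50000) = 4096/9765625 rad
Superposition: θ = Σ θ_i = 31643/78125000 rad ≈ 0.000405 rad

θ(48/5) = 31643/78125000 rad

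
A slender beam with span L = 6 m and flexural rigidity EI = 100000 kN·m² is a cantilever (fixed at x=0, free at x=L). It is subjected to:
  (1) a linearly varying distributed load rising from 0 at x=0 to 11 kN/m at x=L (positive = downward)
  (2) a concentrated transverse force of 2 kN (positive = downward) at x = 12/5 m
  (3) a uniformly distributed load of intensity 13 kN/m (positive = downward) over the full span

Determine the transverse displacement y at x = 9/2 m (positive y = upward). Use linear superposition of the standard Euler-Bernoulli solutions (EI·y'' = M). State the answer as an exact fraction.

Load 1 — triangular load w₀=11 kN/m (0→w₀ over full span):
  y_1 = (w₀Lx³/12-w₀L²x²/6-w₀x⁵/(120L))/EI = (11·6·(9/2)³/12-11·6²·(9/2)²/6-11·(9/2)⁵/(120·6))/100000 = -2210571/256000000 m
Load 2 — point force P=2 kN at a=12/5 m (b=L-a=18/5):
  y_2 = -Pa²(3x-a)/(6EI)  [x>a] = -2·(12/5)²·(3·(9/2)-(12/5))/(6·100000) = -333/1562500 m
Load 3 — uniform load w=13 kN/m over full span:
  y_3 = -wx²(x²-4Lx+6L²)/(24EI) = -13·(9/2)²·((9/2)²-4·6·(9/2)+6·6²)/(24·100000) = -180063/12800000 m
Superposition: y = Σ y_i = -146659743/6400000000 m ≈ -0.022916 m

y(9/2) = -146659743/6400000000 m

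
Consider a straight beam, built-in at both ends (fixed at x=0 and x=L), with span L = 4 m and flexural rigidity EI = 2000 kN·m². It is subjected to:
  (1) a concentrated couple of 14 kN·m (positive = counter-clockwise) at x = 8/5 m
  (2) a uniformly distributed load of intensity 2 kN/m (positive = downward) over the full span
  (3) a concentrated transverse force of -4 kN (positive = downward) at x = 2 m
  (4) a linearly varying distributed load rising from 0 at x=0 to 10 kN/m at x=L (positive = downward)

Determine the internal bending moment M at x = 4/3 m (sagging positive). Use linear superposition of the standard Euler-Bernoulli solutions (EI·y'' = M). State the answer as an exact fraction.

Load 1 — applied couple M₀=14 kN·m at a=8/5 m (b=L-a=12/5):
  M_1 = R_Ax - M_A  [x≤a] with R_A=126/25, M_A=42/25 = (126/25)·(4/3) - (42/25) = 126/25 kN·m
Load 2 — uniform load w=2 kN/m over full span:
  M_2 = wLx/2 - wL²/12 - wx²/2 = 2·4·(4/3)/2 - 2·4²/12 - 2·(4/3)²/2 = 8/9 kN·m
Load 3 — point force P=-4 kN at a=2 m (b=L-a=2):
  M_3 = Pb²(3a+b)x/L³ - Pab²/L²  [x≤a] = (-4)·2²·(3·2+2)·(4/3)/4³ - (-4)·2·2²/4² = -2/3 kN·m
Load 4 — triangular load w₀=10 kN/m (0→w₀ over full span):
  M_4 = 3w₀Lx/20 - w₀L²/30 - w₀x³/(6L) = 3·10·4·(4/3)/20 - 10·4²/30 - 10·(4/3)³/(6·4) = 136/81 kN·m
Superposition: M = Σ M_i = 14056/2025 kN·m ≈ 6.941235 kN·m

M(4/3) = 14056/2025 kN·m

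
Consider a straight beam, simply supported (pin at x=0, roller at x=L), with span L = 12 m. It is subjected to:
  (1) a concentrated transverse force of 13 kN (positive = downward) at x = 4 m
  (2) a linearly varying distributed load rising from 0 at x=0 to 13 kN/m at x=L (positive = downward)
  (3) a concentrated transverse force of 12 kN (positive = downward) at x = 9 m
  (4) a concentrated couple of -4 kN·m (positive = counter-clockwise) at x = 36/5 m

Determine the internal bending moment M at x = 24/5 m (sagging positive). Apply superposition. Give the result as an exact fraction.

M(24/5) = 18604/125 kN·m

Load 1 — point force P=13 kN at a=4 m (b=L-a=8):
  M_1 = Pa(L-x)/L  [x>a] = 13·4·(12-(24/5))/12 = 156/5 kN·m
Load 2 — triangular load w₀=13 kN/m (0→w₀ over full span):
  M_2 = w₀Lx/6 - w₀x³/(6L) = 13·12·(24/5)/6 - 13·(24/5)³/(6·12) = 13104/125 kN·m
Load 3 — point force P=12 kN at a=9 m (b=L-a=3):
  M_3 = Pbx/L  [x≤a] = 12·3·(24/5)/12 = 72/5 kN·m
Load 4 — applied couple M₀=-4 kN·m at a=36/5 m (b=L-a=24/5):
  M_4 = M₀x/L  [x≤a] = (-4)·(24/5)/12 = -8/5 kN·m
Superposition: M = Σ M_i = 18604/125 kN·m ≈ 148.832000 kN·m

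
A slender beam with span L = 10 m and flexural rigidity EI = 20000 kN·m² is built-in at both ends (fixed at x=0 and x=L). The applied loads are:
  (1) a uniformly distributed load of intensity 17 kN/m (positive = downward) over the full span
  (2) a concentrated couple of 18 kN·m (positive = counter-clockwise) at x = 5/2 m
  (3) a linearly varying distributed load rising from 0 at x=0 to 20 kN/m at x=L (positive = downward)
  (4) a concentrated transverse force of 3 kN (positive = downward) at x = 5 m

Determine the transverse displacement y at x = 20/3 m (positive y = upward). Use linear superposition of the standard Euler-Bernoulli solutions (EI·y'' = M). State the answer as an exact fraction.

y(20/3) = -65563/2332800 m

Load 1 — uniform load w=17 kN/m over full span:
  y_1 = -wx²(L-x)²/(24EI) = -17·(20/3)²·(10-(20/3))²/(24·20000) = -17/972 m
Load 2 — applied couple M₀=18 kN·m at a=5/2 m (b=L-a=15/2):
  y_2 = (R_Ax³/6 - M_Ax²/2 - M₀(x-a)²/2)/EI  [x>a] with R_A=81/40, M_A=-27/8 = ((81/40)·(20/3)³/6 - (-27/8)·(20/3)²/2 - 18·((20/3)-(5/2))²/2)/20000 = 3/3200 m
Load 3 — triangular load w₀=20 kN/m (0→w₀ over full span):
  y_3 = -w₀x²(L-x)²(x+2L)/(120LEI) = -20·(20/3)²·(10-(20/3))²·((20/3)+2·10)/(120·10·20000) = -8/729 m
Load 4 — point force P=3 kN at a=5 m (b=L-a=5):
  y_4 = -Pa²(L-x)²(3bL-(3b+a)(L-x))/(6L³EI)  [x>a] = -3·5²·(10-(20/3))²·(3·5·10-(3·5+5)·(10-(20/3)))/(6·10³·20000) = -1/1728 m
Superposition: y = Σ y_i = -65563/2332800 m ≈ -0.028105 m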